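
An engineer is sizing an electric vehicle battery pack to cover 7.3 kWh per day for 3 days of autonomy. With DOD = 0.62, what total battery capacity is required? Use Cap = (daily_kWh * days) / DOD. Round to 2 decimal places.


Total energy needed = daily * days = 7.3 * 3 = 21.9 kWh
Account for depth of discharge:
  Cap = total_energy / DOD = 21.9 / 0.62
  Cap = 35.32 kWh

35.32


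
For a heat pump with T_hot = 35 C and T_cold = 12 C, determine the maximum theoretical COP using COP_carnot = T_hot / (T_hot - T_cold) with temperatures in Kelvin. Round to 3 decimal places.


Convert to Kelvin:
  T_hot = 35 + 273.15 = 308.15 K
  T_cold = 12 + 273.15 = 285.15 K
Apply Carnot COP formula:
  COP = T_hot_K / (T_hot_K - T_cold_K) = 308.15 / 23.0
  COP = 13.398

13.398


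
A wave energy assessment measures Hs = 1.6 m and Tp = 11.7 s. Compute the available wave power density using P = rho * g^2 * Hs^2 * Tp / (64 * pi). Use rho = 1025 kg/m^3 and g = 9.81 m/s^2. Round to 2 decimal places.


Apply wave power formula:
  g^2 = 9.81^2 = 96.2361
  Hs^2 = 1.6^2 = 2.56
  Numerator = rho * g^2 * Hs^2 * Tp = 1025 * 96.2361 * 2.56 * 11.7 = 2954525.26
  Denominator = 64 * pi = 201.0619
  P = 2954525.26 / 201.0619 = 14694.60 W/m

14694.60


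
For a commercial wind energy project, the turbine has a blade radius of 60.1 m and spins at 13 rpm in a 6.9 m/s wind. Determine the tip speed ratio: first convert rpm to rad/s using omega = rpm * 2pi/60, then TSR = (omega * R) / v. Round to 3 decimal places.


Convert rotational speed to rad/s:
  omega = 13 * 2 * pi / 60 = 1.3614 rad/s
Compute tip speed:
  v_tip = omega * R = 1.3614 * 60.1 = 81.818 m/s
Tip speed ratio:
  TSR = v_tip / v_wind = 81.818 / 6.9 = 11.858

11.858


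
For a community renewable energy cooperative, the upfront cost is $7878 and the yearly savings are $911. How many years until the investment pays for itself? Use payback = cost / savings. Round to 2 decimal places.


Simple payback period = initial cost / annual savings
Payback = 7878 / 911
Payback = 8.65 years

8.65


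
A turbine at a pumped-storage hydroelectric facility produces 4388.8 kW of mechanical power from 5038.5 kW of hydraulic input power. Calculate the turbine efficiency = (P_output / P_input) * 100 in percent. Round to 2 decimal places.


Turbine efficiency = (output power / input power) * 100
eta = (4388.8 / 5038.5) * 100
eta = 87.11%

87.11


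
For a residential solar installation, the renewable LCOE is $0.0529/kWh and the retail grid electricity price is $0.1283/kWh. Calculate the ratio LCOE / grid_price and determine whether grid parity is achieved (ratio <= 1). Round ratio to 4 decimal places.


Compare LCOE to grid price:
  LCOE = $0.0529/kWh, Grid price = $0.1283/kWh
  Ratio = LCOE / grid_price = 0.0529 / 0.1283 = 0.4123
  Grid parity achieved (ratio <= 1)? yes

0.4123


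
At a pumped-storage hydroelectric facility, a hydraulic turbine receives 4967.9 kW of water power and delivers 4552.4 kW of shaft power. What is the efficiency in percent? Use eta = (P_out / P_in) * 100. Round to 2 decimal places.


Turbine efficiency = (output power / input power) * 100
eta = (4552.4 / 4967.9) * 100
eta = 91.64%

91.64


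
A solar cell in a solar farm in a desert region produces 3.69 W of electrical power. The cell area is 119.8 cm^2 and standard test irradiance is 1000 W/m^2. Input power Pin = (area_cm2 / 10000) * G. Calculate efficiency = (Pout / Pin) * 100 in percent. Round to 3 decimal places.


First compute the input power:
  Pin = area_cm2 / 10000 * G = 119.8 / 10000 * 1000 = 11.98 W
Then compute efficiency:
  Efficiency = (Pout / Pin) * 100 = (3.69 / 11.98) * 100
  Efficiency = 30.801%

30.801


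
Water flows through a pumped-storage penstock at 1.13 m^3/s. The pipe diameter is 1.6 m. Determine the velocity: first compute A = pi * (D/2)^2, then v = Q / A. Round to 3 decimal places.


Compute pipe cross-sectional area:
  A = pi * (D/2)^2 = pi * (1.6/2)^2 = 2.0106 m^2
Calculate velocity:
  v = Q / A = 1.13 / 2.0106
  v = 0.562 m/s

0.562


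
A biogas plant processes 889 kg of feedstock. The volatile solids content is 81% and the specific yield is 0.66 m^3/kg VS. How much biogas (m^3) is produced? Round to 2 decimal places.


Compute volatile solids:
  VS = mass * VS_fraction = 889 * 0.81 = 720.09 kg
Calculate biogas volume:
  Biogas = VS * specific_yield = 720.09 * 0.66
  Biogas = 475.26 m^3

475.26


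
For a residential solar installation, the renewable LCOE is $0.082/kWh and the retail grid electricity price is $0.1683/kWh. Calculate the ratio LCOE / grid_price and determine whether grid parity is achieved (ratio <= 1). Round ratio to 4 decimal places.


Compare LCOE to grid price:
  LCOE = $0.082/kWh, Grid price = $0.1683/kWh
  Ratio = LCOE / grid_price = 0.082 / 0.1683 = 0.4872
  Grid parity achieved (ratio <= 1)? yes

0.4872


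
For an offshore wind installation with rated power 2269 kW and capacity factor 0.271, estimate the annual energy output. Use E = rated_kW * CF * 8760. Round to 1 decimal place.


Annual energy = rated_kW * capacity_factor * hours_per_year
Given: P_rated = 2269 kW, CF = 0.271, hours = 8760
E = 2269 * 0.271 * 8760
E = 5386515.2 kWh

5386515.2


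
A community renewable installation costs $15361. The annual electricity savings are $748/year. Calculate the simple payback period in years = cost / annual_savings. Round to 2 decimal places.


Simple payback period = initial cost / annual savings
Payback = 15361 / 748
Payback = 20.54 years

20.54


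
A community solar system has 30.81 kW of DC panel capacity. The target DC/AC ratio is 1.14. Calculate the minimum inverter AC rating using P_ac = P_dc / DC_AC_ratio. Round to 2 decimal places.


The inverter AC capacity is determined by the DC/AC ratio.
Given: P_dc = 30.81 kW, DC/AC ratio = 1.14
P_ac = P_dc / ratio = 30.81 / 1.14
P_ac = 27.03 kW

27.03


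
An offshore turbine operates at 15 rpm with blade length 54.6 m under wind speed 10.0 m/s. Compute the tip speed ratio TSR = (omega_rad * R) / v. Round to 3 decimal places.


Convert rotational speed to rad/s:
  omega = 15 * 2 * pi / 60 = 1.5708 rad/s
Compute tip speed:
  v_tip = omega * R = 1.5708 * 54.6 = 85.765 m/s
Tip speed ratio:
  TSR = v_tip / v_wind = 85.765 / 10.0 = 8.577

8.577


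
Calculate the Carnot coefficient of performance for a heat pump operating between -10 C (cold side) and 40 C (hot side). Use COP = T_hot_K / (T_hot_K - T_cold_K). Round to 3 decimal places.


Convert to Kelvin:
  T_hot = 40 + 273.15 = 313.15 K
  T_cold = -10 + 273.15 = 263.15 K
Apply Carnot COP formula:
  COP = T_hot_K / (T_hot_K - T_cold_K) = 313.15 / 50.0
  COP = 6.263

6.263


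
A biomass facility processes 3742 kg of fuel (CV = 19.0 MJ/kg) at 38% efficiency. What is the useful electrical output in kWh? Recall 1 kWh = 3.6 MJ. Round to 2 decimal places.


Total energy = mass * CV = 3742 * 19.0 = 71098.0 MJ
Useful energy = total * eta = 71098.0 * 0.38 = 27017.24 MJ
Convert to kWh: 27017.24 / 3.6
Useful energy = 7504.79 kWh

7504.79


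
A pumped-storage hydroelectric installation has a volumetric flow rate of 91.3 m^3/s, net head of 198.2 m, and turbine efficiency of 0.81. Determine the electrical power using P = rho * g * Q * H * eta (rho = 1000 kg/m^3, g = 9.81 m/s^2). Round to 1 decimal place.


Apply the hydropower formula P = rho * g * Q * H * eta
rho * g = 1000 * 9.81 = 9810.0
P = 9810.0 * 91.3 * 198.2 * 0.81
P = 143789923.9 W

143789923.9


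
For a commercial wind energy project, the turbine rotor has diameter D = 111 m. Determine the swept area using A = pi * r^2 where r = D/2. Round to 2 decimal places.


Compute the rotor radius:
  r = D / 2 = 111 / 2 = 55.5 m
Calculate swept area:
  A = pi * r^2 = pi * 55.5^2
  A = 9676.89 m^2

9676.89


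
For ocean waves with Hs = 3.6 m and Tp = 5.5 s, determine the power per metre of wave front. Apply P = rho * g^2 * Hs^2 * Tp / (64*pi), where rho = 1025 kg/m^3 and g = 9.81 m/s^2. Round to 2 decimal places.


Apply wave power formula:
  g^2 = 9.81^2 = 96.2361
  Hs^2 = 3.6^2 = 12.96
  Numerator = rho * g^2 * Hs^2 * Tp = 1025 * 96.2361 * 12.96 * 5.5 = 7031201.94
  Denominator = 64 * pi = 201.0619
  P = 7031201.94 / 201.0619 = 34970.33 W/m

34970.33


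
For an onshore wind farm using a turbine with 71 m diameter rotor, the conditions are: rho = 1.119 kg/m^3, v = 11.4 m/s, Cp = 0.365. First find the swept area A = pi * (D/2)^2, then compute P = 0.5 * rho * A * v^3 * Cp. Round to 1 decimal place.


Step 1 -- Compute swept area:
  A = pi * (D/2)^2 = pi * (71/2)^2 = 3959.19 m^2
Step 2 -- Apply wind power equation:
  P = 0.5 * rho * A * v^3 * Cp
  v^3 = 11.4^3 = 1481.544
  P = 0.5 * 1.119 * 3959.19 * 1481.544 * 0.365
  P = 1197882.1 W

1197882.1


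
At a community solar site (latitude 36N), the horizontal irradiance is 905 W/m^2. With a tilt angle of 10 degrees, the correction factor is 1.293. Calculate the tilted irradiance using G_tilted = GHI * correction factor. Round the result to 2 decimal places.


Identify the given values:
  GHI = 905 W/m^2, tilt correction factor = 1.293
Apply the formula G_tilted = GHI * factor:
  G_tilted = 905 * 1.293
  G_tilted = 1170.17 W/m^2

1170.17


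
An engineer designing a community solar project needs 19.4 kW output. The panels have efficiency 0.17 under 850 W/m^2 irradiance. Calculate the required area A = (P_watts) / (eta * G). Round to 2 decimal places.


Convert target power to watts: P = 19.4 * 1000 = 19400.0 W
Compute denominator: eta * G = 0.17 * 850 = 144.5
Required area A = P / (eta * G) = 19400.0 / 144.5
A = 134.26 m^2

134.26


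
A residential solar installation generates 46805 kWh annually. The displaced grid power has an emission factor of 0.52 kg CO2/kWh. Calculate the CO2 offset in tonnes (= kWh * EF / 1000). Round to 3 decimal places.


CO2 offset in kg = generation * emission_factor
CO2 offset = 46805 * 0.52 = 24338.6 kg
Convert to tonnes:
  CO2 offset = 24338.6 / 1000 = 24.339 tonnes

24.339


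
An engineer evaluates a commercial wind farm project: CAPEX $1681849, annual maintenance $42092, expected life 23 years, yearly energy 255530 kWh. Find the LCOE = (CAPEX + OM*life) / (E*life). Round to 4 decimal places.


Total cost = CAPEX + OM * lifetime = 1681849 + 42092 * 23 = 1681849 + 968116 = 2649965
Total generation = annual * lifetime = 255530 * 23 = 5877190 kWh
LCOE = 2649965 / 5877190
LCOE = 0.4509 $/kWh

0.4509


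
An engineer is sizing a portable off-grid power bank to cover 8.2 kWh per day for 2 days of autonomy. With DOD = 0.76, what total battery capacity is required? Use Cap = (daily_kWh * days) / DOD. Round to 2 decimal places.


Total energy needed = daily * days = 8.2 * 2 = 16.4 kWh
Account for depth of discharge:
  Cap = total_energy / DOD = 16.4 / 0.76
  Cap = 21.58 kWh

21.58


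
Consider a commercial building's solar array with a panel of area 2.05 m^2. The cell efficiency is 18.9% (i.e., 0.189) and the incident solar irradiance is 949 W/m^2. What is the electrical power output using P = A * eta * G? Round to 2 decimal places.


Use the solar power formula P = A * eta * G.
Given: A = 2.05 m^2, eta = 0.189, G = 949 W/m^2
P = 2.05 * 0.189 * 949
P = 367.69 W

367.69


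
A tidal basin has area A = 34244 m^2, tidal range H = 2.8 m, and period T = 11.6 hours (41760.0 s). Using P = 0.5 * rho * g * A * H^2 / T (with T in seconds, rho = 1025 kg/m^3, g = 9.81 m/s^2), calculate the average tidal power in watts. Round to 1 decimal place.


Convert period to seconds: T = 11.6 * 3600 = 41760.0 s
H^2 = 2.8^2 = 7.84
P = 0.5 * rho * g * A * H^2 / T
P = 0.5 * 1025 * 9.81 * 34244 * 7.84 / 41760.0
P = 32322.4 W

32322.4


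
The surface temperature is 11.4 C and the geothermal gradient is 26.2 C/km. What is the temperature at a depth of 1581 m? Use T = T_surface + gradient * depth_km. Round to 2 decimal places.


Convert depth to km: 1581 / 1000 = 1.581 km
Temperature increase = gradient * depth_km = 26.2 * 1.581 = 41.42 C
Temperature at depth = T_surface + delta_T = 11.4 + 41.42
T = 52.82 C

52.82


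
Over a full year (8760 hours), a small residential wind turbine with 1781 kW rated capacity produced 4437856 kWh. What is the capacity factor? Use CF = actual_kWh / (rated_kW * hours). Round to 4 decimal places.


Capacity factor = actual output / maximum possible output
Maximum possible = rated * hours = 1781 * 8760 = 15601560 kWh
CF = 4437856 / 15601560
CF = 0.2844

0.2844


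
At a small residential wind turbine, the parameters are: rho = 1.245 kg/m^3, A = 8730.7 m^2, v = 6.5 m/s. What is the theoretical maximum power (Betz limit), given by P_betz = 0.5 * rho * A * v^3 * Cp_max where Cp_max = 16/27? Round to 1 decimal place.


The Betz coefficient Cp_max = 16/27 = 0.5926
v^3 = 6.5^3 = 274.625
P_betz = 0.5 * rho * A * v^3 * Cp_max
P_betz = 0.5 * 1.245 * 8730.7 * 274.625 * 0.5926
P_betz = 884473.3 W

884473.3


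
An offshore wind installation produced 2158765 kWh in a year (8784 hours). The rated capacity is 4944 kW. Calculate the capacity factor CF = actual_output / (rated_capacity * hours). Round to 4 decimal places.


Capacity factor = actual output / maximum possible output
Maximum possible = rated * hours = 4944 * 8784 = 43428096 kWh
CF = 2158765 / 43428096
CF = 0.0497

0.0497


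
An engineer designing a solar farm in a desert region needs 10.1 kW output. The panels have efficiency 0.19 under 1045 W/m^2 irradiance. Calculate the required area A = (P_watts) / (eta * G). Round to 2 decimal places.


Convert target power to watts: P = 10.1 * 1000 = 10100.0 W
Compute denominator: eta * G = 0.19 * 1045 = 198.55
Required area A = P / (eta * G) = 10100.0 / 198.55
A = 50.87 m^2

50.87


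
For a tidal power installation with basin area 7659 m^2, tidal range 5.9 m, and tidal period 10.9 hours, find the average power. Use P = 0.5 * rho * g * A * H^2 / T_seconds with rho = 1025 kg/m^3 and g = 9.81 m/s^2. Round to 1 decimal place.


Convert period to seconds: T = 10.9 * 3600 = 39240.0 s
H^2 = 5.9^2 = 34.81
P = 0.5 * rho * g * A * H^2 / T
P = 0.5 * 1025 * 9.81 * 7659 * 34.81 / 39240.0
P = 34159.4 W

34159.4


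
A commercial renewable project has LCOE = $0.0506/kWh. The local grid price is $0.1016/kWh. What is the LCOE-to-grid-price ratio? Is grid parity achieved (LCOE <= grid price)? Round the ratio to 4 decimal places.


Compare LCOE to grid price:
  LCOE = $0.0506/kWh, Grid price = $0.1016/kWh
  Ratio = LCOE / grid_price = 0.0506 / 0.1016 = 0.4980
  Grid parity achieved (ratio <= 1)? yes

0.4980


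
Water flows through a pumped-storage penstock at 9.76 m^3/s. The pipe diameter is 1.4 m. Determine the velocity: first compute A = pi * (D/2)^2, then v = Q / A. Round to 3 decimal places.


Compute pipe cross-sectional area:
  A = pi * (D/2)^2 = pi * (1.4/2)^2 = 1.5394 m^2
Calculate velocity:
  v = Q / A = 9.76 / 1.5394
  v = 6.340 m/s

6.340


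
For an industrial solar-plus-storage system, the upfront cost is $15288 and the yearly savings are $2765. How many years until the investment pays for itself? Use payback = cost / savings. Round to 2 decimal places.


Simple payback period = initial cost / annual savings
Payback = 15288 / 2765
Payback = 5.53 years

5.53


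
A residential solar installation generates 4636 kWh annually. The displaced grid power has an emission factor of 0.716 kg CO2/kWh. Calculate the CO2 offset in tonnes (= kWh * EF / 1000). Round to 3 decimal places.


CO2 offset in kg = generation * emission_factor
CO2 offset = 4636 * 0.716 = 3319.38 kg
Convert to tonnes:
  CO2 offset = 3319.38 / 1000 = 3.319 tonnes

3.319


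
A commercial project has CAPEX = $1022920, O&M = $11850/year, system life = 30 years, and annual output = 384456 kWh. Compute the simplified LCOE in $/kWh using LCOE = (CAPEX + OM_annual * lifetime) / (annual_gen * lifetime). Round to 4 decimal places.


Total cost = CAPEX + OM * lifetime = 1022920 + 11850 * 30 = 1022920 + 355500 = 1378420
Total generation = annual * lifetime = 384456 * 30 = 11533680 kWh
LCOE = 1378420 / 11533680
LCOE = 0.1195 $/kWh

0.1195


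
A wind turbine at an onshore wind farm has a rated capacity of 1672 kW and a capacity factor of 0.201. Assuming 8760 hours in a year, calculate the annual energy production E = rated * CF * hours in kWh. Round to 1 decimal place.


Annual energy = rated_kW * capacity_factor * hours_per_year
Given: P_rated = 1672 kW, CF = 0.201, hours = 8760
E = 1672 * 0.201 * 8760
E = 2943990.7 kWh

2943990.7


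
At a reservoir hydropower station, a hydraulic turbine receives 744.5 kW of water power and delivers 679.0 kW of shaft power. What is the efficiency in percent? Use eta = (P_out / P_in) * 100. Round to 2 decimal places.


Turbine efficiency = (output power / input power) * 100
eta = (679.0 / 744.5) * 100
eta = 91.20%

91.20


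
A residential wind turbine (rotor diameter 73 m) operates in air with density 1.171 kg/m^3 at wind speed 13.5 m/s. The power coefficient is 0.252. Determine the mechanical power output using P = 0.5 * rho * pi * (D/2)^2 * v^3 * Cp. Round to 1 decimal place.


Step 1 -- Compute swept area:
  A = pi * (D/2)^2 = pi * (73/2)^2 = 4185.39 m^2
Step 2 -- Apply wind power equation:
  P = 0.5 * rho * A * v^3 * Cp
  v^3 = 13.5^3 = 2460.375
  P = 0.5 * 1.171 * 4185.39 * 2460.375 * 0.252
  P = 1519372.8 W

1519372.8


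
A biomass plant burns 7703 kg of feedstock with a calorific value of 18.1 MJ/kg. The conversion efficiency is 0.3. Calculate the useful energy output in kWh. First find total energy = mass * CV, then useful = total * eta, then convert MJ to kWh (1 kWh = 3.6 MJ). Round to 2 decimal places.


Total energy = mass * CV = 7703 * 18.1 = 139424.3 MJ
Useful energy = total * eta = 139424.3 * 0.3 = 41827.29 MJ
Convert to kWh: 41827.29 / 3.6
Useful energy = 11618.69 kWh

11618.69


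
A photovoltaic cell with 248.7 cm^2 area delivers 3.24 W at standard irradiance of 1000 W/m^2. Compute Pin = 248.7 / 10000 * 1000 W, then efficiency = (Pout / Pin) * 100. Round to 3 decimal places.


First compute the input power:
  Pin = area_cm2 / 10000 * G = 248.7 / 10000 * 1000 = 24.87 W
Then compute efficiency:
  Efficiency = (Pout / Pin) * 100 = (3.24 / 24.87) * 100
  Efficiency = 13.028%

13.028


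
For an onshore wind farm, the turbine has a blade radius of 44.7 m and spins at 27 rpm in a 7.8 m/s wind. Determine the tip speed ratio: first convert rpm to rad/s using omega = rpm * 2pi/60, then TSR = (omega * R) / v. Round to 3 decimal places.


Convert rotational speed to rad/s:
  omega = 27 * 2 * pi / 60 = 2.8274 rad/s
Compute tip speed:
  v_tip = omega * R = 2.8274 * 44.7 = 126.386 m/s
Tip speed ratio:
  TSR = v_tip / v_wind = 126.386 / 7.8 = 16.203

16.203


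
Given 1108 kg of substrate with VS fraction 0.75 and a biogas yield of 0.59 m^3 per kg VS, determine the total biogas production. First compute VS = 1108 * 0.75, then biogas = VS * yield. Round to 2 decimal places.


Compute volatile solids:
  VS = mass * VS_fraction = 1108 * 0.75 = 831.0 kg
Calculate biogas volume:
  Biogas = VS * specific_yield = 831.0 * 0.59
  Biogas = 490.29 m^3

490.29


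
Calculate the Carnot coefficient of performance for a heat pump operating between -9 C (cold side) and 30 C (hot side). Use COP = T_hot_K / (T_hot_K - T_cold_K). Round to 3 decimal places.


Convert to Kelvin:
  T_hot = 30 + 273.15 = 303.15 K
  T_cold = -9 + 273.15 = 264.15 K
Apply Carnot COP formula:
  COP = T_hot_K / (T_hot_K - T_cold_K) = 303.15 / 39.0
  COP = 7.773

7.773


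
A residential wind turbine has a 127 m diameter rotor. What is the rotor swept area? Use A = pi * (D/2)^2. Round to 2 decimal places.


Compute the rotor radius:
  r = D / 2 = 127 / 2 = 63.5 m
Calculate swept area:
  A = pi * r^2 = pi * 63.5^2
  A = 12667.69 m^2

12667.69


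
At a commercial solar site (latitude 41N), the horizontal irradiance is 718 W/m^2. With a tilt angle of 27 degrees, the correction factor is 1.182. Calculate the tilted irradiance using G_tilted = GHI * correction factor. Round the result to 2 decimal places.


Identify the given values:
  GHI = 718 W/m^2, tilt correction factor = 1.182
Apply the formula G_tilted = GHI * factor:
  G_tilted = 718 * 1.182
  G_tilted = 848.68 W/m^2

848.68


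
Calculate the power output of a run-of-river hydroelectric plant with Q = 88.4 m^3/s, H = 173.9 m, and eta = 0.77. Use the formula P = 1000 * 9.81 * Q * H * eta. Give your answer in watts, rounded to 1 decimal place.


Apply the hydropower formula P = rho * g * Q * H * eta
rho * g = 1000 * 9.81 = 9810.0
P = 9810.0 * 88.4 * 173.9 * 0.77
P = 116121217.2 W

116121217.2


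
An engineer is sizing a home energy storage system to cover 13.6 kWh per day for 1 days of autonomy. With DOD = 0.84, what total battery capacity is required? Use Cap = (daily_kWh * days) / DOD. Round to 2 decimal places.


Total energy needed = daily * days = 13.6 * 1 = 13.6 kWh
Account for depth of discharge:
  Cap = total_energy / DOD = 13.6 / 0.84
  Cap = 16.19 kWh

16.19


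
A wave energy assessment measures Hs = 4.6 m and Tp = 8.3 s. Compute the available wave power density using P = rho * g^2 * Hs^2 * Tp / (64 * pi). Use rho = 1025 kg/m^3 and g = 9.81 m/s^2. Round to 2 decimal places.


Apply wave power formula:
  g^2 = 9.81^2 = 96.2361
  Hs^2 = 4.6^2 = 21.16
  Numerator = rho * g^2 * Hs^2 * Tp = 1025 * 96.2361 * 21.16 * 8.3 = 17324297.62
  Denominator = 64 * pi = 201.0619
  P = 17324297.62 / 201.0619 = 86163.99 W/m

86163.99


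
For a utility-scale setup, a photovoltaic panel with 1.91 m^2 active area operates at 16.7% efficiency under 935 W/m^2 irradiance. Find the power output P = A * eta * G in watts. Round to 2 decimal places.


Use the solar power formula P = A * eta * G.
Given: A = 1.91 m^2, eta = 0.167, G = 935 W/m^2
P = 1.91 * 0.167 * 935
P = 298.24 W

298.24


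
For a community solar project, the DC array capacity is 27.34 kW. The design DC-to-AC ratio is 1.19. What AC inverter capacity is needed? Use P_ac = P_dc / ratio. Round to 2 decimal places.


The inverter AC capacity is determined by the DC/AC ratio.
Given: P_dc = 27.34 kW, DC/AC ratio = 1.19
P_ac = P_dc / ratio = 27.34 / 1.19
P_ac = 22.97 kW

22.97


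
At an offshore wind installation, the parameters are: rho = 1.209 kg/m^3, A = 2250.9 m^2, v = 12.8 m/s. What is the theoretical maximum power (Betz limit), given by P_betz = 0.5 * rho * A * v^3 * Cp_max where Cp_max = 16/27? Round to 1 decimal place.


The Betz coefficient Cp_max = 16/27 = 0.5926
v^3 = 12.8^3 = 2097.152
P_betz = 0.5 * rho * A * v^3 * Cp_max
P_betz = 0.5 * 1.209 * 2250.9 * 2097.152 * 0.5926
P_betz = 1690980.6 W

1690980.6


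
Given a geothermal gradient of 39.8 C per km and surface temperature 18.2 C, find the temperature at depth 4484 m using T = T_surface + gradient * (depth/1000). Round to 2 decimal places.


Convert depth to km: 4484 / 1000 = 4.484 km
Temperature increase = gradient * depth_km = 39.8 * 4.484 = 178.46 C
Temperature at depth = T_surface + delta_T = 18.2 + 178.46
T = 196.66 C

196.66


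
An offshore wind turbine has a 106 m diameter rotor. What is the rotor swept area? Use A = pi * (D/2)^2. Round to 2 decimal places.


Compute the rotor radius:
  r = D / 2 = 106 / 2 = 53.0 m
Calculate swept area:
  A = pi * r^2 = pi * 53.0^2
  A = 8824.73 m^2

8824.73


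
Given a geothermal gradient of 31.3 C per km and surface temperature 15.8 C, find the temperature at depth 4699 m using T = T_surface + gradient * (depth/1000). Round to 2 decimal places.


Convert depth to km: 4699 / 1000 = 4.699 km
Temperature increase = gradient * depth_km = 31.3 * 4.699 = 147.08 C
Temperature at depth = T_surface + delta_T = 15.8 + 147.08
T = 162.88 C

162.88


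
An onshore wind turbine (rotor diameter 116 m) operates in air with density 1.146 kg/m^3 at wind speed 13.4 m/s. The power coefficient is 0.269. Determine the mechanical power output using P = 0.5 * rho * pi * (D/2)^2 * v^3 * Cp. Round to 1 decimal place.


Step 1 -- Compute swept area:
  A = pi * (D/2)^2 = pi * (116/2)^2 = 10568.32 m^2
Step 2 -- Apply wind power equation:
  P = 0.5 * rho * A * v^3 * Cp
  v^3 = 13.4^3 = 2406.104
  P = 0.5 * 1.146 * 10568.32 * 2406.104 * 0.269
  P = 3919468.3 W

3919468.3


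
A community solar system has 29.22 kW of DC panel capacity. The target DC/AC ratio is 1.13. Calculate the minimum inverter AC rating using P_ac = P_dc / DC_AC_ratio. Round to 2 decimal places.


The inverter AC capacity is determined by the DC/AC ratio.
Given: P_dc = 29.22 kW, DC/AC ratio = 1.13
P_ac = P_dc / ratio = 29.22 / 1.13
P_ac = 25.86 kW

25.86


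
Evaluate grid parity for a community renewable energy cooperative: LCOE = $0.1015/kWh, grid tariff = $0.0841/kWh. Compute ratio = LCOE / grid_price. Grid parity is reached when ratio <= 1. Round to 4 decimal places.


Compare LCOE to grid price:
  LCOE = $0.1015/kWh, Grid price = $0.0841/kWh
  Ratio = LCOE / grid_price = 0.1015 / 0.0841 = 1.2069
  Grid parity achieved (ratio <= 1)? no

1.2069


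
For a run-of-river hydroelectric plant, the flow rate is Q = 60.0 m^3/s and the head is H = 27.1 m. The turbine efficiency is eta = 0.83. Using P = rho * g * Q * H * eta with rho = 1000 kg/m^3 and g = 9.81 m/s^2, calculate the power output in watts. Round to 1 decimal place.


Apply the hydropower formula P = rho * g * Q * H * eta
rho * g = 1000 * 9.81 = 9810.0
P = 9810.0 * 60.0 * 27.1 * 0.83
P = 13239379.8 W

13239379.8


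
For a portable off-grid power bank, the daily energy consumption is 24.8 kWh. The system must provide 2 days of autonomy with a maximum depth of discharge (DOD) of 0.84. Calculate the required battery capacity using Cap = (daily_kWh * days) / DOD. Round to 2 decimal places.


Total energy needed = daily * days = 24.8 * 2 = 49.6 kWh
Account for depth of discharge:
  Cap = total_energy / DOD = 49.6 / 0.84
  Cap = 59.05 kWh

59.05


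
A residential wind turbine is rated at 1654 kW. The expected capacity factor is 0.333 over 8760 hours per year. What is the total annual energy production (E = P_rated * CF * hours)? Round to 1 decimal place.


Annual energy = rated_kW * capacity_factor * hours_per_year
Given: P_rated = 1654 kW, CF = 0.333, hours = 8760
E = 1654 * 0.333 * 8760
E = 4824850.3 kWh

4824850.3


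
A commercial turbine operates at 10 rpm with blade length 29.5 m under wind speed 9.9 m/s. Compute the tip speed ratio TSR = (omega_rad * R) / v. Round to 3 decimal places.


Convert rotational speed to rad/s:
  omega = 10 * 2 * pi / 60 = 1.0472 rad/s
Compute tip speed:
  v_tip = omega * R = 1.0472 * 29.5 = 30.892 m/s
Tip speed ratio:
  TSR = v_tip / v_wind = 30.892 / 9.9 = 3.120

3.120


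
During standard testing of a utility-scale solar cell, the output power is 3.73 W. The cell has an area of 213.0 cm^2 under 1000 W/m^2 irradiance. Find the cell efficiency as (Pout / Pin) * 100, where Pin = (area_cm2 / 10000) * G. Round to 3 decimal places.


First compute the input power:
  Pin = area_cm2 / 10000 * G = 213.0 / 10000 * 1000 = 21.3 W
Then compute efficiency:
  Efficiency = (Pout / Pin) * 100 = (3.73 / 21.3) * 100
  Efficiency = 17.512%

17.512


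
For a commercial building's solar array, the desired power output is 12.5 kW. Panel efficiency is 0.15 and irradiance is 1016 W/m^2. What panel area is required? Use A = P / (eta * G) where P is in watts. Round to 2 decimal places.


Convert target power to watts: P = 12.5 * 1000 = 12500.0 W
Compute denominator: eta * G = 0.15 * 1016 = 152.4
Required area A = P / (eta * G) = 12500.0 / 152.4
A = 82.02 m^2

82.02


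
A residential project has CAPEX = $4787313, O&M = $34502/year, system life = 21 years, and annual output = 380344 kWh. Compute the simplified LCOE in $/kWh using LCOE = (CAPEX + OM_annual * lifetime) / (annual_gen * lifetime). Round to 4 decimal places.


Total cost = CAPEX + OM * lifetime = 4787313 + 34502 * 21 = 4787313 + 724542 = 5511855
Total generation = annual * lifetime = 380344 * 21 = 7987224 kWh
LCOE = 5511855 / 7987224
LCOE = 0.6901 $/kWh

0.6901


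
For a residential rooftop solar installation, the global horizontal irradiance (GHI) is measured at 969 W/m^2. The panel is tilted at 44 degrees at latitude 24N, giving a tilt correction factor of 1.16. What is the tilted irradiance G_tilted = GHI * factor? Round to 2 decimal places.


Identify the given values:
  GHI = 969 W/m^2, tilt correction factor = 1.16
Apply the formula G_tilted = GHI * factor:
  G_tilted = 969 * 1.16
  G_tilted = 1124.04 W/m^2

1124.04


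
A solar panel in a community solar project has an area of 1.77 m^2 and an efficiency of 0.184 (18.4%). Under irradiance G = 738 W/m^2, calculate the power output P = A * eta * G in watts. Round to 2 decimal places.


Use the solar power formula P = A * eta * G.
Given: A = 1.77 m^2, eta = 0.184, G = 738 W/m^2
P = 1.77 * 0.184 * 738
P = 240.35 W

240.35


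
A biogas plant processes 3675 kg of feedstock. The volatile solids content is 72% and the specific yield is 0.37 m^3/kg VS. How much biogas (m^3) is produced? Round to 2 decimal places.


Compute volatile solids:
  VS = mass * VS_fraction = 3675 * 0.72 = 2646.0 kg
Calculate biogas volume:
  Biogas = VS * specific_yield = 2646.0 * 0.37
  Biogas = 979.02 m^3

979.02


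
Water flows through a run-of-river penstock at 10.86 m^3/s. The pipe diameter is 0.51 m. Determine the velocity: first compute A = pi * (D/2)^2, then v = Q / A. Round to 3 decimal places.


Compute pipe cross-sectional area:
  A = pi * (D/2)^2 = pi * (0.51/2)^2 = 0.2043 m^2
Calculate velocity:
  v = Q / A = 10.86 / 0.2043
  v = 53.162 m/s

53.162


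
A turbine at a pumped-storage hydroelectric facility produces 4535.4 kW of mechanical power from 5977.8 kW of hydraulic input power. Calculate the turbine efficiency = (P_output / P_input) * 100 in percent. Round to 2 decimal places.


Turbine efficiency = (output power / input power) * 100
eta = (4535.4 / 5977.8) * 100
eta = 75.87%

75.87


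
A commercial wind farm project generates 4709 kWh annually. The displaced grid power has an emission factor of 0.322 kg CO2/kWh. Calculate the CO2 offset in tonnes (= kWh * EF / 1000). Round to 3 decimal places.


CO2 offset in kg = generation * emission_factor
CO2 offset = 4709 * 0.322 = 1516.3 kg
Convert to tonnes:
  CO2 offset = 1516.3 / 1000 = 1.516 tonnes

1.516


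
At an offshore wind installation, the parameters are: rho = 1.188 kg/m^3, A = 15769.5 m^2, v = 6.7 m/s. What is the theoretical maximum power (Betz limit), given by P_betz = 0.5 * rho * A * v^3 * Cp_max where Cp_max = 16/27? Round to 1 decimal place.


The Betz coefficient Cp_max = 16/27 = 0.5926
v^3 = 6.7^3 = 300.763
P_betz = 0.5 * rho * A * v^3 * Cp_max
P_betz = 0.5 * 1.188 * 15769.5 * 300.763 * 0.5926
P_betz = 1669494.5 W

1669494.5


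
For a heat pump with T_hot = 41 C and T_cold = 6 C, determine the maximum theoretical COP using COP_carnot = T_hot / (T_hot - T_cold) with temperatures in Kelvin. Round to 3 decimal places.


Convert to Kelvin:
  T_hot = 41 + 273.15 = 314.15 K
  T_cold = 6 + 273.15 = 279.15 K
Apply Carnot COP formula:
  COP = T_hot_K / (T_hot_K - T_cold_K) = 314.15 / 35.0
  COP = 8.976

8.976


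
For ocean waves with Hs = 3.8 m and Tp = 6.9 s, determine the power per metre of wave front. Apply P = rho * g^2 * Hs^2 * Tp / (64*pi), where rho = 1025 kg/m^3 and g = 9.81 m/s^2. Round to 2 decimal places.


Apply wave power formula:
  g^2 = 9.81^2 = 96.2361
  Hs^2 = 3.8^2 = 14.44
  Numerator = rho * g^2 * Hs^2 * Tp = 1025 * 96.2361 * 14.44 * 6.9 = 9828294.56
  Denominator = 64 * pi = 201.0619
  P = 9828294.56 / 201.0619 = 48881.93 W/m

48881.93


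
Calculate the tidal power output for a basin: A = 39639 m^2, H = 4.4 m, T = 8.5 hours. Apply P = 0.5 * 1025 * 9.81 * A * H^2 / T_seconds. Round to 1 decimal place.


Convert period to seconds: T = 8.5 * 3600 = 30600.0 s
H^2 = 4.4^2 = 19.36
P = 0.5 * rho * g * A * H^2 / T
P = 0.5 * 1025 * 9.81 * 39639 * 19.36 / 30600.0
P = 126086.8 W

126086.8


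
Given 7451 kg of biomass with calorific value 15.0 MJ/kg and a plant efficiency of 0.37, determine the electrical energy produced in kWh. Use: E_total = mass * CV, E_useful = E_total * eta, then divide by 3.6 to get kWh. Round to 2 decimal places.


Total energy = mass * CV = 7451 * 15.0 = 111765.0 MJ
Useful energy = total * eta = 111765.0 * 0.37 = 41353.05 MJ
Convert to kWh: 41353.05 / 3.6
Useful energy = 11486.96 kWh

11486.96


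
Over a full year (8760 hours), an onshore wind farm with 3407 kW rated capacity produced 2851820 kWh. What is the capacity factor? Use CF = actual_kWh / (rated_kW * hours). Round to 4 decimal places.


Capacity factor = actual output / maximum possible output
Maximum possible = rated * hours = 3407 * 8760 = 29845320 kWh
CF = 2851820 / 29845320
CF = 0.0956

0.0956


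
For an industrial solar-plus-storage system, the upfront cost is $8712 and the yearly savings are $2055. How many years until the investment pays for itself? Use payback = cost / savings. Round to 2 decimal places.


Simple payback period = initial cost / annual savings
Payback = 8712 / 2055
Payback = 4.24 years

4.24


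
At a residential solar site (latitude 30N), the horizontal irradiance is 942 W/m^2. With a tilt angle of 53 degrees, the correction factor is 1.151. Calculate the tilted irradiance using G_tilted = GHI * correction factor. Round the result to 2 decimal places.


Identify the given values:
  GHI = 942 W/m^2, tilt correction factor = 1.151
Apply the formula G_tilted = GHI * factor:
  G_tilted = 942 * 1.151
  G_tilted = 1084.24 W/m^2

1084.24


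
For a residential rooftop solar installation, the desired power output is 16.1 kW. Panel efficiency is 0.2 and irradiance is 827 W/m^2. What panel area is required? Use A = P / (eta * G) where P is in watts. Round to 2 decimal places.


Convert target power to watts: P = 16.1 * 1000 = 16100.0 W
Compute denominator: eta * G = 0.2 * 827 = 165.4
Required area A = P / (eta * G) = 16100.0 / 165.4
A = 97.34 m^2

97.34


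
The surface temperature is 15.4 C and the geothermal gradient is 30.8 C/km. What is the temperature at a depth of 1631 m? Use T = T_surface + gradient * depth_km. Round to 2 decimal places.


Convert depth to km: 1631 / 1000 = 1.631 km
Temperature increase = gradient * depth_km = 30.8 * 1.631 = 50.23 C
Temperature at depth = T_surface + delta_T = 15.4 + 50.23
T = 65.63 C

65.63


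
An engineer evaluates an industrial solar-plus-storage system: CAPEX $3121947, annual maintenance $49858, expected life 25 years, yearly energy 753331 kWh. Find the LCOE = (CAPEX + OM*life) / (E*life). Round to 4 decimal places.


Total cost = CAPEX + OM * lifetime = 3121947 + 49858 * 25 = 3121947 + 1246450 = 4368397
Total generation = annual * lifetime = 753331 * 25 = 18833275 kWh
LCOE = 4368397 / 18833275
LCOE = 0.2320 $/kWh

0.2320


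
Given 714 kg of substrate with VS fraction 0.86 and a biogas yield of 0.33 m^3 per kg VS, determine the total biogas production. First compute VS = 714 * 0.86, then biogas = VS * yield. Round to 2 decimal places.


Compute volatile solids:
  VS = mass * VS_fraction = 714 * 0.86 = 614.04 kg
Calculate biogas volume:
  Biogas = VS * specific_yield = 614.04 * 0.33
  Biogas = 202.63 m^3

202.63


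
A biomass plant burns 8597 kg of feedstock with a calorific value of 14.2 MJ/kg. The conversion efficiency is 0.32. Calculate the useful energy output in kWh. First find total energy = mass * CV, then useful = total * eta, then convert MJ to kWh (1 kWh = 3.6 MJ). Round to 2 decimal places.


Total energy = mass * CV = 8597 * 14.2 = 122077.4 MJ
Useful energy = total * eta = 122077.4 * 0.32 = 39064.77 MJ
Convert to kWh: 39064.77 / 3.6
Useful energy = 10851.32 kWh

10851.32


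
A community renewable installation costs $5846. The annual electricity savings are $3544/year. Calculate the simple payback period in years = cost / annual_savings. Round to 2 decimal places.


Simple payback period = initial cost / annual savings
Payback = 5846 / 3544
Payback = 1.65 years

1.65


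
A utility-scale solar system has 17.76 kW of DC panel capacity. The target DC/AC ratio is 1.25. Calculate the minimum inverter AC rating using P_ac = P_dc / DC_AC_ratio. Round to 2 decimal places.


The inverter AC capacity is determined by the DC/AC ratio.
Given: P_dc = 17.76 kW, DC/AC ratio = 1.25
P_ac = P_dc / ratio = 17.76 / 1.25
P_ac = 14.21 kW

14.21


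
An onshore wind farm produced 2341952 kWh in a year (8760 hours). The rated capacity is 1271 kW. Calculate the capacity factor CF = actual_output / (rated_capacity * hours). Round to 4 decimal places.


Capacity factor = actual output / maximum possible output
Maximum possible = rated * hours = 1271 * 8760 = 11133960 kWh
CF = 2341952 / 11133960
CF = 0.2103

0.2103


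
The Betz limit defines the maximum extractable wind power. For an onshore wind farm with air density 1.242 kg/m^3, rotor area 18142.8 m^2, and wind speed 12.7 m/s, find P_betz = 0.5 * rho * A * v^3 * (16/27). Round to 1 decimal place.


The Betz coefficient Cp_max = 16/27 = 0.5926
v^3 = 12.7^3 = 2048.383
P_betz = 0.5 * rho * A * v^3 * Cp_max
P_betz = 0.5 * 1.242 * 18142.8 * 2048.383 * 0.5926
P_betz = 13676132.3 W

13676132.3


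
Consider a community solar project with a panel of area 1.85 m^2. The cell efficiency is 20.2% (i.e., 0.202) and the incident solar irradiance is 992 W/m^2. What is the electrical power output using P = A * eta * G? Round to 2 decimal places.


Use the solar power formula P = A * eta * G.
Given: A = 1.85 m^2, eta = 0.202, G = 992 W/m^2
P = 1.85 * 0.202 * 992
P = 370.71 W

370.71


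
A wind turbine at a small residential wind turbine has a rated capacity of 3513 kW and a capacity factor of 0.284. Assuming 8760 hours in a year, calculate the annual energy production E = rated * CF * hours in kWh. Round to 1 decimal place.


Annual energy = rated_kW * capacity_factor * hours_per_year
Given: P_rated = 3513 kW, CF = 0.284, hours = 8760
E = 3513 * 0.284 * 8760
E = 8739781.9 kWh

8739781.9


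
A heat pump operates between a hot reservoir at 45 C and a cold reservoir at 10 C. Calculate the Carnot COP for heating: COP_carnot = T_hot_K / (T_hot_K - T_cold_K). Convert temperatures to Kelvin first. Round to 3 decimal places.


Convert to Kelvin:
  T_hot = 45 + 273.15 = 318.15 K
  T_cold = 10 + 273.15 = 283.15 K
Apply Carnot COP formula:
  COP = T_hot_K / (T_hot_K - T_cold_K) = 318.15 / 35.0
  COP = 9.090

9.090


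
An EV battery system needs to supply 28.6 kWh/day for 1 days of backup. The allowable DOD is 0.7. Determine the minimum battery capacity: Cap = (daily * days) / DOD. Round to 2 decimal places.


Total energy needed = daily * days = 28.6 * 1 = 28.6 kWh
Account for depth of discharge:
  Cap = total_energy / DOD = 28.6 / 0.7
  Cap = 40.86 kWh

40.86


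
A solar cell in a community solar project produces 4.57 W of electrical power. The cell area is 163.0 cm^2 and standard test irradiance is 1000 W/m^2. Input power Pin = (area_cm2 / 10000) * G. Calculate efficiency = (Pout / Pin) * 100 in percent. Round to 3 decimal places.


First compute the input power:
  Pin = area_cm2 / 10000 * G = 163.0 / 10000 * 1000 = 16.3 W
Then compute efficiency:
  Efficiency = (Pout / Pin) * 100 = (4.57 / 16.3) * 100
  Efficiency = 28.037%

28.037


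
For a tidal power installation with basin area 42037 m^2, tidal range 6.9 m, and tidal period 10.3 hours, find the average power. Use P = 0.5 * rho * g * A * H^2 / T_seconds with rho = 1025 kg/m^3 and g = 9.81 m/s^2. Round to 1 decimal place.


Convert period to seconds: T = 10.3 * 3600 = 37080.0 s
H^2 = 6.9^2 = 47.61
P = 0.5 * rho * g * A * H^2 / T
P = 0.5 * 1025 * 9.81 * 42037 * 47.61 / 37080.0
P = 271364.5 W

271364.5


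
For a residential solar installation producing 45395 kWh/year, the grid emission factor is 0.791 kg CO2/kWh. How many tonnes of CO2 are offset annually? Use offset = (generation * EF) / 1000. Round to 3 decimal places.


CO2 offset in kg = generation * emission_factor
CO2 offset = 45395 * 0.791 = 35907.45 kg
Convert to tonnes:
  CO2 offset = 35907.45 / 1000 = 35.907 tonnes

35.907
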